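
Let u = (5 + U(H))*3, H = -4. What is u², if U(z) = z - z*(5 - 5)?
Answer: 9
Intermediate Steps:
U(z) = z (U(z) = z - z*0 = z - 1*0 = z + 0 = z)
u = 3 (u = (5 - 4)*3 = 1*3 = 3)
u² = 3² = 9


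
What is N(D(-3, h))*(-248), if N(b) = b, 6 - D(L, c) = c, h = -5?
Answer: -2728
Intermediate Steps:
D(L, c) = 6 - c
N(D(-3, h))*(-248) = (6 - 1*(-5))*(-248) = (6 + 5)*(-248) = 11*(-248) = -2728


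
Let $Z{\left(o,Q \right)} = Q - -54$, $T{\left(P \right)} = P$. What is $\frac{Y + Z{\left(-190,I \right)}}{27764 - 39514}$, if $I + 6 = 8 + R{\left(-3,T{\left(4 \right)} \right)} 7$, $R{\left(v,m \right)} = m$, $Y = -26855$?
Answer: $\frac{26771}{11750} \approx 2.2784$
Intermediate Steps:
$I = 30$ ($I = -6 + \left(8 + 4 \cdot 7\right) = -6 + \left(8 + 28\right) = -6 + 36 = 30$)
$Z{\left(o,Q \right)} = 54 + Q$ ($Z{\left(o,Q \right)} = Q + 54 = 54 + Q$)
$\frac{Y + Z{\left(-190,I \right)}}{27764 - 39514} = \frac{-26855 + \left(54 + 30\right)}{27764 - 39514} = \frac{-26855 + 84}{-11750} = \left(-26771\right) \left(- \frac{1}{11750}\right) = \frac{26771}{11750}$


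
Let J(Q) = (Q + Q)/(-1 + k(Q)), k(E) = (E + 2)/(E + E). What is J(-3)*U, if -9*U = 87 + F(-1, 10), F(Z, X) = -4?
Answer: -332/5 ≈ -66.400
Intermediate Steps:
k(E) = (2 + E)/(2*E) (k(E) = (2 + E)/((2*E)) = (2 + E)*(1/(2*E)) = (2 + E)/(2*E))
U = -83/9 (U = -(87 - 4)/9 = -⅑*83 = -83/9 ≈ -9.2222)
J(Q) = 2*Q/(-1 + (2 + Q)/(2*Q)) (J(Q) = (Q + Q)/(-1 + (2 + Q)/(2*Q)) = (2*Q)/(-1 + (2 + Q)/(2*Q)) = 2*Q/(-1 + (2 + Q)/(2*Q)))
J(-3)*U = -4*(-3)²/(-2 - 3)*(-83/9) = -4*9/(-5)*(-83/9) = -4*9*(-⅕)*(-83/9) = (36/5)*(-83/9) = -332/5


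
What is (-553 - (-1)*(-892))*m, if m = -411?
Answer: 593895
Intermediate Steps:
(-553 - (-1)*(-892))*m = (-553 - (-1)*(-892))*(-411) = (-553 - 1*892)*(-411) = (-553 - 892)*(-411) = -1445*(-411) = 593895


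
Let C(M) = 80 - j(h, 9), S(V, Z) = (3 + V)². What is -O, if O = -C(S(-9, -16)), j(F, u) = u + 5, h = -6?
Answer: 66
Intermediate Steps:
j(F, u) = 5 + u
C(M) = 66 (C(M) = 80 - (5 + 9) = 80 - 1*14 = 80 - 14 = 66)
O = -66 (O = -1*66 = -66)
-O = -1*(-66) = 66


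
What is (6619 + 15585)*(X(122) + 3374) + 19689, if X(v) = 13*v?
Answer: 110151529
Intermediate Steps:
(6619 + 15585)*(X(122) + 3374) + 19689 = (6619 + 15585)*(13*122 + 3374) + 19689 = 22204*(1586 + 3374) + 19689 = 22204*4960 + 19689 = 110131840 + 19689 = 110151529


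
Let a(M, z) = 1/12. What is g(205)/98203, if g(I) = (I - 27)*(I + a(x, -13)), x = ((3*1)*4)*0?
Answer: 219029/589218 ≈ 0.37173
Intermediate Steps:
x = 0 (x = (3*4)*0 = 12*0 = 0)
a(M, z) = 1/12
g(I) = (-27 + I)*(1/12 + I) (g(I) = (I - 27)*(I + 1/12) = (-27 + I)*(1/12 + I))
g(205)/98203 = (-9/4 + 205² - 323/12*205)/98203 = (-9/4 + 42025 - 66215/12)*(1/98203) = (219029/6)*(1/98203) = 219029/589218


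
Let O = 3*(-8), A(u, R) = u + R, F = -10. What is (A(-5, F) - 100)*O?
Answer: 2760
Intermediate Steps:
A(u, R) = R + u
O = -24
(A(-5, F) - 100)*O = ((-10 - 5) - 100)*(-24) = (-15 - 100)*(-24) = -115*(-24) = 2760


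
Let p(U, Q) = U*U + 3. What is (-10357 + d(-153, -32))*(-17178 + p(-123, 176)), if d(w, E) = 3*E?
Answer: 21386838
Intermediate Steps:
p(U, Q) = 3 + U² (p(U, Q) = U² + 3 = 3 + U²)
(-10357 + d(-153, -32))*(-17178 + p(-123, 176)) = (-10357 + 3*(-32))*(-17178 + (3 + (-123)²)) = (-10357 - 96)*(-17178 + (3 + 15129)) = -10453*(-17178 + 15132) = -10453*(-2046) = 21386838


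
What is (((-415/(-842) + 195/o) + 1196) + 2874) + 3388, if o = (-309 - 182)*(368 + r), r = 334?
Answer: 13875771632/1860399 ≈ 7458.5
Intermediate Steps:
o = -344682 (o = (-309 - 182)*(368 + 334) = -491*702 = -344682)
(((-415/(-842) + 195/o) + 1196) + 2874) + 3388 = (((-415/(-842) + 195/(-344682)) + 1196) + 2874) + 3388 = (((-415*(-1/842) + 195*(-1/344682)) + 1196) + 2874) + 3388 = (((415/842 - 5/8838) + 1196) + 2874) + 3388 = ((915890/1860399 + 1196) + 2874) + 3388 = (2225953094/1860399 + 2874) + 3388 = 7572739820/1860399 + 3388 = 13875771632/1860399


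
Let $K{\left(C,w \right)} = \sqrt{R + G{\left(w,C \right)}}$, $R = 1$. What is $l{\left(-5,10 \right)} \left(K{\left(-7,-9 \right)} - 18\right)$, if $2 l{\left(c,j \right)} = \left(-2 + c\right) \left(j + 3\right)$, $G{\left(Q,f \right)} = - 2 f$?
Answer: $819 - \frac{91 \sqrt{15}}{2} \approx 642.78$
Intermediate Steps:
$K{\left(C,w \right)} = \sqrt{1 - 2 C}$
$l{\left(c,j \right)} = \frac{\left(-2 + c\right) \left(3 + j\right)}{2}$ ($l{\left(c,j \right)} = \frac{\left(-2 + c\right) \left(j + 3\right)}{2} = \frac{\left(-2 + c\right) \left(3 + j\right)}{2}$)
$l{\left(-5,10 \right)} \left(K{\left(-7,-9 \right)} - 18\right) = \left(-3 - 10 + \frac{3}{2} \left(-5\right) + \frac{1}{2} \left(-5\right) 10\right) \left(\sqrt{1 - -14} - 18\right) = \left(-3 - 10 - \frac{15}{2} - 25\right) \left(\sqrt{1 + 14} - 18\right) = - \frac{91 \left(\sqrt{15} - 18\right)}{2} = - \frac{91 \left(-18 + \sqrt{15}\right)}{2} = 819 - \frac{91 \sqrt{15}}{2}$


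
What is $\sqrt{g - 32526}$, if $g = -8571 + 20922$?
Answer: $5 i \sqrt{807} \approx 142.04 i$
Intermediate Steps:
$g = 12351$
$\sqrt{g - 32526} = \sqrt{12351 - 32526} = \sqrt{-20175} = 5 i \sqrt{807}$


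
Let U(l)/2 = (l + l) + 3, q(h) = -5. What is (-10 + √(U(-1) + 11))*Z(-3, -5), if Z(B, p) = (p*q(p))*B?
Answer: 750 - 75*√13 ≈ 479.58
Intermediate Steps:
U(l) = 6 + 4*l (U(l) = 2*((l + l) + 3) = 2*(2*l + 3) = 2*(3 + 2*l) = 6 + 4*l)
Z(B, p) = -5*B*p (Z(B, p) = (p*(-5))*B = (-5*p)*B = -5*B*p)
(-10 + √(U(-1) + 11))*Z(-3, -5) = (-10 + √((6 + 4*(-1)) + 11))*(-5*(-3)*(-5)) = (-10 + √((6 - 4) + 11))*(-75) = (-10 + √(2 + 11))*(-75) = (-10 + √13)*(-75) = 750 - 75*√13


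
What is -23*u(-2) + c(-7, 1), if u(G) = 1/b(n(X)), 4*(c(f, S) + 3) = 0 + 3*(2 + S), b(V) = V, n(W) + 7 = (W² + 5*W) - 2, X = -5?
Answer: 65/36 ≈ 1.8056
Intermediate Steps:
n(W) = -9 + W² + 5*W (n(W) = -7 + ((W² + 5*W) - 2) = -7 + (-2 + W² + 5*W) = -9 + W² + 5*W)
c(f, S) = -3/2 + 3*S/4 (c(f, S) = -3 + (0 + 3*(2 + S))/4 = -3 + (0 + (6 + 3*S))/4 = -3 + (6 + 3*S)/4 = -3 + (3/2 + 3*S/4) = -3/2 + 3*S/4)
u(G) = -⅑ (u(G) = 1/(-9 + (-5)² + 5*(-5)) = 1/(-9 + 25 - 25) = 1/(-9) = -⅑)
-23*u(-2) + c(-7, 1) = -23*(-⅑) + (-3/2 + (¾)*1) = 23/9 + (-3/2 + ¾) = 23/9 - ¾ = 65/36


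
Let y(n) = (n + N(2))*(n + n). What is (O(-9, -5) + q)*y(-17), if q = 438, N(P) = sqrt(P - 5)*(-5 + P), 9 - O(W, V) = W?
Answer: 263568 + 46512*I*sqrt(3) ≈ 2.6357e+5 + 80561.0*I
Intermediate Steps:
O(W, V) = 9 - W
N(P) = (-5 + P)**(3/2) (N(P) = sqrt(-5 + P)*(-5 + P) = (-5 + P)**(3/2))
y(n) = 2*n*(n - 3*I*sqrt(3)) (y(n) = (n + (-5 + 2)**(3/2))*(n + n) = (n + (-3)**(3/2))*(2*n) = (n - 3*I*sqrt(3))*(2*n) = 2*n*(n - 3*I*sqrt(3)))
(O(-9, -5) + q)*y(-17) = ((9 - 1*(-9)) + 438)*(2*(-17)*(-17 - 3*I*sqrt(3))) = ((9 + 9) + 438)*(578 + 102*I*sqrt(3)) = (18 + 438)*(578 + 102*I*sqrt(3)) = 456*(578 + 102*I*sqrt(3)) = 263568 + 46512*I*sqrt(3)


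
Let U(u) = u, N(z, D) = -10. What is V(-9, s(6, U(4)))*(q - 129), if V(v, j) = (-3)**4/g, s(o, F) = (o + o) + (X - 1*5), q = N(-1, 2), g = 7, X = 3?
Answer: -11259/7 ≈ -1608.4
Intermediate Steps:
q = -10
s(o, F) = -2 + 2*o (s(o, F) = (o + o) + (3 - 1*5) = 2*o + (3 - 5) = 2*o - 2 = -2 + 2*o)
V(v, j) = 81/7 (V(v, j) = (-3)**4/7 = 81*(1/7) = 81/7)
V(-9, s(6, U(4)))*(q - 129) = 81*(-10 - 129)/7 = (81/7)*(-139) = -11259/7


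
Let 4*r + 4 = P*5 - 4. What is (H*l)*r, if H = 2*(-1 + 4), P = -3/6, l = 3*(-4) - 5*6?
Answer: 1323/2 ≈ 661.50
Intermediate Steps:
l = -42 (l = -12 - 30 = -42)
P = -½ (P = -3*⅙ = -½ ≈ -0.50000)
H = 6 (H = 2*3 = 6)
r = -21/8 (r = -1 + (-½*5 - 4)/4 = -1 + (-5/2 - 4)/4 = -1 + (¼)*(-13/2) = -1 - 13/8 = -21/8 ≈ -2.6250)
(H*l)*r = (6*(-42))*(-21/8) = -252*(-21/8) = 1323/2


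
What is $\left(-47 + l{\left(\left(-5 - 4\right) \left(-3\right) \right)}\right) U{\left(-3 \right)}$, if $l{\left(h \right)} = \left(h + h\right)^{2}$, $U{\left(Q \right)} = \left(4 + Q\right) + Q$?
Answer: $-5738$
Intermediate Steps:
$U{\left(Q \right)} = 4 + 2 Q$
$l{\left(h \right)} = 4 h^{2}$ ($l{\left(h \right)} = \left(2 h\right)^{2} = 4 h^{2}$)
$\left(-47 + l{\left(\left(-5 - 4\right) \left(-3\right) \right)}\right) U{\left(-3 \right)} = \left(-47 + 4 \left(\left(-5 - 4\right) \left(-3\right)\right)^{2}\right) \left(4 + 2 \left(-3\right)\right) = \left(-47 + 4 \left(\left(-9\right) \left(-3\right)\right)^{2}\right) \left(4 - 6\right) = \left(-47 + 4 \cdot 27^{2}\right) \left(-2\right) = \left(-47 + 4 \cdot 729\right) \left(-2\right) = \left(-47 + 2916\right) \left(-2\right) = 2869 \left(-2\right) = -5738$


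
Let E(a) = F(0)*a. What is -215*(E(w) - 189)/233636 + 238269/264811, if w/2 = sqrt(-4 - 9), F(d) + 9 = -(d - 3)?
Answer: 66428811069/61869382796 + 645*I*sqrt(13)/58409 ≈ 1.0737 + 0.039815*I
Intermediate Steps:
F(d) = -6 - d (F(d) = -9 - (d - 3) = -9 - (-3 + d) = -9 + (3 - d) = -6 - d)
w = 2*I*sqrt(13) (w = 2*sqrt(-4 - 9) = 2*sqrt(-13) = 2*(I*sqrt(13)) = 2*I*sqrt(13) ≈ 7.2111*I)
E(a) = -6*a (E(a) = (-6 - 1*0)*a = (-6 + 0)*a = -6*a)
-215*(E(w) - 189)/233636 + 238269/264811 = -215*(-12*I*sqrt(13) - 189)/233636 + 238269/264811 = -215*(-12*I*sqrt(13) - 189)*(1/233636) + 238269*(1/264811) = -215*(-189 - 12*I*sqrt(13))*(1/233636) + 238269/264811 = (40635 + 2580*I*sqrt(13))*(1/233636) + 238269/264811 = (40635/233636 + 645*I*sqrt(13)/58409) + 238269/264811 = 66428811069/61869382796 + 645*I*sqrt(13)/58409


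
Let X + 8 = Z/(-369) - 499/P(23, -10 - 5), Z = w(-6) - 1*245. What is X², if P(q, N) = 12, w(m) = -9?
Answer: 5208364561/2178576 ≈ 2390.7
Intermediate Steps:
Z = -254 (Z = -9 - 1*245 = -9 - 245 = -254)
X = -72169/1476 (X = -8 + (-254/(-369) - 499/12) = -8 + (-254*(-1/369) - 499*1/12) = -8 + (254/369 - 499/12) = -8 - 60361/1476 = -72169/1476 ≈ -48.895)
X² = (-72169/1476)² = 5208364561/2178576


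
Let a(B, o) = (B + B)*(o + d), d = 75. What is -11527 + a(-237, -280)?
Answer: 85643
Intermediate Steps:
a(B, o) = 2*B*(75 + o) (a(B, o) = (B + B)*(o + 75) = (2*B)*(75 + o) = 2*B*(75 + o))
-11527 + a(-237, -280) = -11527 + 2*(-237)*(75 - 280) = -11527 + 2*(-237)*(-205) = -11527 + 97170 = 85643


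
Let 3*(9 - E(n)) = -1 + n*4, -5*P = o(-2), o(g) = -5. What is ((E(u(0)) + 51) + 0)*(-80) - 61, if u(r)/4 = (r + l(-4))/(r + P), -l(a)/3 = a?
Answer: 697/3 ≈ 232.33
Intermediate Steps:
l(a) = -3*a
P = 1 (P = -⅕*(-5) = 1)
u(r) = 4*(12 + r)/(1 + r) (u(r) = 4*((r - 3*(-4))/(r + 1)) = 4*((r + 12)/(1 + r)) = 4*((12 + r)/(1 + r)) = 4*(12 + r)/(1 + r))
E(n) = 28/3 - 4*n/3 (E(n) = 9 - (-1 + n*4)/3 = 9 - (-1 + 4*n)/3 = 9 + (⅓ - 4*n/3) = 28/3 - 4*n/3)
((E(u(0)) + 51) + 0)*(-80) - 61 = (((28/3 - 16*(12 + 0)/(3*(1 + 0))) + 51) + 0)*(-80) - 61 = (((28/3 - 16*12/(3*1)) + 51) + 0)*(-80) - 61 = (((28/3 - 16*12/3) + 51) + 0)*(-80) - 61 = (((28/3 - 4/3*48) + 51) + 0)*(-80) - 61 = (((28/3 - 64) + 51) + 0)*(-80) - 61 = ((-164/3 + 51) + 0)*(-80) - 61 = (-11/3 + 0)*(-80) - 61 = -11/3*(-80) - 61 = 880/3 - 61 = 697/3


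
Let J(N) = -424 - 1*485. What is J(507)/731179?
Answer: -909/731179 ≈ -0.0012432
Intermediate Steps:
J(N) = -909 (J(N) = -424 - 485 = -909)
J(507)/731179 = -909/731179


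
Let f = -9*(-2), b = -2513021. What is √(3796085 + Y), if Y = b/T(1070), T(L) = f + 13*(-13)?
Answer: 8*√1358343754/151 ≈ 1952.6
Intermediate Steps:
f = 18
T(L) = -151 (T(L) = 18 + 13*(-13) = 18 - 169 = -151)
Y = 2513021/151 (Y = -2513021/(-151) = -2513021*(-1/151) = 2513021/151 ≈ 16643.)
√(3796085 + Y) = √(3796085 + 2513021/151) = √(575721856/151) = 8*√1358343754/151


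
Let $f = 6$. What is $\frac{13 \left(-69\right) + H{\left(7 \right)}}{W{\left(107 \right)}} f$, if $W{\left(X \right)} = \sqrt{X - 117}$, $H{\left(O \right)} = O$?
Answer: $534 i \sqrt{10} \approx 1688.7 i$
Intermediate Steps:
$W{\left(X \right)} = \sqrt{-117 + X}$
$\frac{13 \left(-69\right) + H{\left(7 \right)}}{W{\left(107 \right)}} f = \frac{13 \left(-69\right) + 7}{\sqrt{-117 + 107}} \cdot 6 = \frac{-897 + 7}{\sqrt{-10}} \cdot 6 = - \frac{890}{i \sqrt{10}} \cdot 6 = - 890 \left(- \frac{i \sqrt{10}}{10}\right) 6 = 89 i \sqrt{10} \cdot 6 = 534 i \sqrt{10}$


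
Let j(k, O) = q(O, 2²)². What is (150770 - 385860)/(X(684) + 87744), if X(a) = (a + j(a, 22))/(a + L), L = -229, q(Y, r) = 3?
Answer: -15280850/5703459 ≈ -2.6792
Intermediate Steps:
j(k, O) = 9 (j(k, O) = 3² = 9)
X(a) = (9 + a)/(-229 + a) (X(a) = (a + 9)/(a - 229) = (9 + a)/(-229 + a))
(150770 - 385860)/(X(684) + 87744) = (150770 - 385860)/((9 + 684)/(-229 + 684) + 87744) = -235090/(693/455 + 87744) = -235090/((1/455)*693 + 87744) = -235090/(99/65 + 87744) = -235090/5703459/65 = -235090*65/5703459 = -15280850/5703459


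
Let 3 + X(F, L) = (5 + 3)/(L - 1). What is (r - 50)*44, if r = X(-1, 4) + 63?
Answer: 1672/3 ≈ 557.33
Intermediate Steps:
X(F, L) = -3 + 8/(-1 + L) (X(F, L) = -3 + (5 + 3)/(L - 1) = -3 + 8/(-1 + L))
r = 188/3 (r = (11 - 3*4)/(-1 + 4) + 63 = (11 - 12)/3 + 63 = (⅓)*(-1) + 63 = -⅓ + 63 = 188/3 ≈ 62.667)
(r - 50)*44 = (188/3 - 50)*44 = (38/3)*44 = 1672/3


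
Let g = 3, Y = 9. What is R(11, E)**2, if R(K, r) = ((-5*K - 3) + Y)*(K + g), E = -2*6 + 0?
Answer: 470596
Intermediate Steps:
E = -12 (E = -12 + 0 = -12)
R(K, r) = (3 + K)*(6 - 5*K) (R(K, r) = ((-5*K - 3) + 9)*(K + 3) = ((-3 - 5*K) + 9)*(3 + K) = (6 - 5*K)*(3 + K) = (3 + K)*(6 - 5*K))
R(11, E)**2 = (18 - 9*11 - 5*11**2)**2 = (18 - 99 - 5*121)**2 = (18 - 99 - 605)**2 = (-686)**2 = 470596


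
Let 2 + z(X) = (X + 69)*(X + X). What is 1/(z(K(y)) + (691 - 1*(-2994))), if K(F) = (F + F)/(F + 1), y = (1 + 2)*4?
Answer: 169/666635 ≈ 0.00025351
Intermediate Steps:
y = 12 (y = 3*4 = 12)
K(F) = 2*F/(1 + F) (K(F) = (2*F)/(1 + F) = 2*F/(1 + F))
z(X) = -2 + 2*X*(69 + X) (z(X) = -2 + (X + 69)*(X + X) = -2 + (69 + X)*(2*X) = -2 + 2*X*(69 + X))
1/(z(K(y)) + (691 - 1*(-2994))) = 1/((-2 + 2*(2*12/(1 + 12))**2 + 138*(2*12/(1 + 12))) + (691 - 1*(-2994))) = 1/((-2 + 2*(2*12/13)**2 + 138*(2*12/13)) + (691 + 2994)) = 1/((-2 + 2*(2*12*(1/13))**2 + 138*(2*12*(1/13))) + 3685) = 1/((-2 + 2*(24/13)**2 + 138*(24/13)) + 3685) = 1/((-2 + 2*(576/169) + 3312/13) + 3685) = 1/((-2 + 1152/169 + 3312/13) + 3685) = 1/(43870/169 + 3685) = 1/(666635/169) = 169/666635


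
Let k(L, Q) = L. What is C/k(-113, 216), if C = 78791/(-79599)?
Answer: 78791/8994687 ≈ 0.0087597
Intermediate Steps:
C = -78791/79599 (C = 78791*(-1/79599) = -78791/79599 ≈ -0.98985)
C/k(-113, 216) = -78791/79599/(-113) = -78791/79599*(-1/113) = 78791/8994687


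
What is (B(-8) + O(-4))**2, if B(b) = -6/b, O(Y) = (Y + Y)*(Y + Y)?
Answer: 67081/16 ≈ 4192.6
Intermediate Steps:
O(Y) = 4*Y**2 (O(Y) = (2*Y)*(2*Y) = 4*Y**2)
(B(-8) + O(-4))**2 = (-6/(-8) + 4*(-4)**2)**2 = (-6*(-1/8) + 4*16)**2 = (3/4 + 64)**2 = (259/4)**2 = 67081/16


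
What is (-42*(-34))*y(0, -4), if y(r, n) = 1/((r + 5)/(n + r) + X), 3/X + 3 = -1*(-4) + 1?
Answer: 5712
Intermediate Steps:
X = 3/2 (X = 3/(-3 + (-1*(-4) + 1)) = 3/(-3 + (4 + 1)) = 3/(-3 + 5) = 3/2 ≈ 1.5000)
y(r, n) = 1/(3/2 + (5 + r)/(n + r)) (y(r, n) = 1/((r + 5)/(n + r) + 3/2) = 1/((5 + r)/(n + r) + 3/2) = 1/(3/2 + (5 + r)/(n + r)))
(-42*(-34))*y(0, -4) = (-42*(-34))*(2*(-4 + 0)/(10 + 3*(-4) + 5*0)) = 1428*(2*(-4)/(10 - 12 + 0)) = 1428*(2*(-4)/(-2)) = 1428*(2*(-1/2)*(-4)) = 1428*4 = 5712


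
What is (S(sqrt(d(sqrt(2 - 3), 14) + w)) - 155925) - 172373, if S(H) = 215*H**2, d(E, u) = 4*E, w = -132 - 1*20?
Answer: -360978 + 860*I ≈ -3.6098e+5 + 860.0*I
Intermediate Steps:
w = -152 (w = -132 - 20 = -152)
(S(sqrt(d(sqrt(2 - 3), 14) + w)) - 155925) - 172373 = (215*(sqrt(4*sqrt(2 - 3) - 152))**2 - 155925) - 172373 = (215*(sqrt(4*sqrt(-1) - 152))**2 - 155925) - 172373 = (215*(sqrt(4*I - 152))**2 - 155925) - 172373 = (215*(sqrt(-152 + 4*I))**2 - 155925) - 172373 = (215*(-152 + 4*I) - 155925) - 172373 = ((-32680 + 860*I) - 155925) - 172373 = (-188605 + 860*I) - 172373 = -360978 + 860*I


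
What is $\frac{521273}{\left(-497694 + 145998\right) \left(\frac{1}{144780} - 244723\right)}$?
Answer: $\frac{6289158745}{1038411628980212} \approx 6.0565 \cdot 10^{-6}$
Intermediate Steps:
$\frac{521273}{\left(-497694 + 145998\right) \left(\frac{1}{144780} - 244723\right)} = \frac{521273}{\left(-351696\right) \left(\frac{1}{144780} - 244723\right)} = \frac{521273}{\left(-351696\right) \left(- \frac{35430995939}{144780}\right)} = \frac{521273}{\frac{1038411628980212}{12065}} = 521273 \cdot \frac{12065}{1038411628980212} = \frac{6289158745}{1038411628980212}$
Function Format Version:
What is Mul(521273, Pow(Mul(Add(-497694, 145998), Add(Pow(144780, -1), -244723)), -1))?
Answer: Rational(6289158745, 1038411628980212) ≈ 6.0565e-6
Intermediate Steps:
Mul(521273, Pow(Mul(Add(-497694, 145998), Add(Pow(144780, -1), -244723)), -1)) = Mul(521273, Pow(Mul(-351696, Add(Rational(1, 144780), -244723)), -1)) = Mul(521273, Pow(Mul(-351696, Rational(-35430995939, 144780)), -1)) = Mul(521273, Pow(Rational(1038411628980212, 12065), -1)) = Mul(521273, Rational(12065, 1038411628980212)) = Rational(6289158745, 1038411628980212)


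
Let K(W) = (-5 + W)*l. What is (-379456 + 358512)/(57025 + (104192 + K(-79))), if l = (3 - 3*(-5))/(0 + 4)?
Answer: -2992/22977 ≈ -0.13022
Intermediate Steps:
l = 9/2 (l = (3 + 15)/4 = 18*(¼) = 9/2 ≈ 4.5000)
K(W) = -45/2 + 9*W/2 (K(W) = (-5 + W)*(9/2) = -45/2 + 9*W/2)
(-379456 + 358512)/(57025 + (104192 + K(-79))) = (-379456 + 358512)/(57025 + (104192 + (-45/2 + (9/2)*(-79)))) = -20944/(57025 + (104192 + (-45/2 - 711/2))) = -20944/(57025 + (104192 - 378)) = -20944/(57025 + 103814) = -20944/160839 = -20944*1/160839 = -2992/22977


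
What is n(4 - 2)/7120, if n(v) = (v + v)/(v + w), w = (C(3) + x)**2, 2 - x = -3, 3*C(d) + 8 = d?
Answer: 9/210040 ≈ 4.2849e-5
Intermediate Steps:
C(d) = -8/3 + d/3
x = 5 (x = 2 - 1*(-3) = 2 + 3 = 5)
w = 100/9 (w = ((-8/3 + (1/3)*3) + 5)**2 = ((-8/3 + 1) + 5)**2 = (-5/3 + 5)**2 = (10/3)**2 = 100/9 ≈ 11.111)
n(v) = 2*v/(100/9 + v) (n(v) = (v + v)/(v + 100/9) = (2*v)/(100/9 + v) = 2*v/(100/9 + v))
n(4 - 2)/7120 = (18*(4 - 2)/(100 + 9*(4 - 2)))/7120 = (18*2/(100 + 9*2))*(1/7120) = (18*2/(100 + 18))*(1/7120) = (18*2/118)*(1/7120) = (18*2*(1/118))*(1/7120) = (18/59)*(1/7120) = 9/210040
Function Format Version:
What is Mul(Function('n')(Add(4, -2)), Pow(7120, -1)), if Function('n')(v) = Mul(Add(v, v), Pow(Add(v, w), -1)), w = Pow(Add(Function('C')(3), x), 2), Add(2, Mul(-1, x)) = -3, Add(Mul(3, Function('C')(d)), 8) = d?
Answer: Rational(9, 210040) ≈ 4.2849e-5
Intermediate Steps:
Function('C')(d) = Add(Rational(-8, 3), Mul(Rational(1, 3), d))
x = 5 (x = Add(2, Mul(-1, -3)) = Add(2, 3) = 5)
w = Rational(100, 9) (w = Pow(Add(Add(Rational(-8, 3), Mul(Rational(1, 3), 3)), 5), 2) = Pow(Add(Add(Rational(-8, 3), 1), 5), 2) = Pow(Add(Rational(-5, 3), 5), 2) = Pow(Rational(10, 3), 2) = Rational(100, 9) ≈ 11.111)
Function('n')(v) = Mul(2, v, Pow(Add(Rational(100, 9), v), -1)) (Function('n')(v) = Mul(Add(v, v), Pow(Add(v, Rational(100, 9)), -1)) = Mul(Mul(2, v), Pow(Add(Rational(100, 9), v), -1)) = Mul(2, v, Pow(Add(Rational(100, 9), v), -1)))
Mul(Function('n')(Add(4, -2)), Pow(7120, -1)) = Mul(Mul(18, Add(4, -2), Pow(Add(100, Mul(9, Add(4, -2))), -1)), Pow(7120, -1)) = Mul(Mul(18, 2, Pow(Add(100, Mul(9, 2)), -1)), Rational(1, 7120)) = Mul(Mul(18, 2, Pow(Add(100, 18), -1)), Rational(1, 7120)) = Mul(Mul(18, 2, Pow(118, -1)), Rational(1, 7120)) = Mul(Mul(18, 2, Rational(1, 118)), Rational(1, 7120)) = Mul(Rational(18, 59), Rational(1, 7120)) = Rational(9, 210040)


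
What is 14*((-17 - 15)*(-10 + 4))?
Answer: 2688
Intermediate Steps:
14*((-17 - 15)*(-10 + 4)) = 14*(-32*(-6)) = 14*192 = 2688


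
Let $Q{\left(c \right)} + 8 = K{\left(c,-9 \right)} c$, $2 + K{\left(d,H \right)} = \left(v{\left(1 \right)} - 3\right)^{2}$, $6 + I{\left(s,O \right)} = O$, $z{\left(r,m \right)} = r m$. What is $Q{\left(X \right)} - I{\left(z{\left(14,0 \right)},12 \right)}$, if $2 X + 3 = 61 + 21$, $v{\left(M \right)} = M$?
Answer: $65$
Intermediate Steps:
$z{\left(r,m \right)} = m r$
$I{\left(s,O \right)} = -6 + O$
$X = \frac{79}{2}$ ($X = - \frac{3}{2} + \frac{61 + 21}{2} = - \frac{3}{2} + \frac{1}{2} \cdot 82 = - \frac{3}{2} + 41 = \frac{79}{2} \approx 39.5$)
$K{\left(d,H \right)} = 2$ ($K{\left(d,H \right)} = -2 + \left(1 - 3\right)^{2} = -2 + \left(-2\right)^{2} = -2 + 4 = 2$)
$Q{\left(c \right)} = -8 + 2 c$
$Q{\left(X \right)} - I{\left(z{\left(14,0 \right)},12 \right)} = \left(-8 + 2 \cdot \frac{79}{2}\right) - \left(-6 + 12\right) = \left(-8 + 79\right) - 6 = 71 - 6 = 65$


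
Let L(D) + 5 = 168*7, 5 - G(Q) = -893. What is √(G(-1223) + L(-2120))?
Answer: √2069 ≈ 45.486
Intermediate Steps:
G(Q) = 898 (G(Q) = 5 - 1*(-893) = 5 + 893 = 898)
L(D) = 1171 (L(D) = -5 + 168*7 = -5 + 1176 = 1171)
√(G(-1223) + L(-2120)) = √(898 + 1171) = √2069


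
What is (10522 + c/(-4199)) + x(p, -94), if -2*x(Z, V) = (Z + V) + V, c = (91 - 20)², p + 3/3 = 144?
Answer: 88542629/8398 ≈ 10543.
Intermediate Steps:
p = 143 (p = -1 + 144 = 143)
c = 5041 (c = 71² = 5041)
x(Z, V) = -V - Z/2 (x(Z, V) = -((Z + V) + V)/2 = -((V + Z) + V)/2 = -(Z + 2*V)/2 = -V - Z/2)
(10522 + c/(-4199)) + x(p, -94) = (10522 + 5041/(-4199)) + (-1*(-94) - ½*143) = (10522 + 5041*(-1/4199)) + (94 - 143/2) = (10522 - 5041/4199) + 45/2 = 44176837/4199 + 45/2 = 88542629/8398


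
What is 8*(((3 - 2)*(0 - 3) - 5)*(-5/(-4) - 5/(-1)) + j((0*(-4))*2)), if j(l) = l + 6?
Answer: -352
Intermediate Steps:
j(l) = 6 + l
8*(((3 - 2)*(0 - 3) - 5)*(-5/(-4) - 5/(-1)) + j((0*(-4))*2)) = 8*(((3 - 2)*(0 - 3) - 5)*(-5/(-4) - 5/(-1)) + (6 + (0*(-4))*2)) = 8*((1*(-3) - 5)*(-5*(-1/4) - 5*(-1)) + (6 + 0*2)) = 8*((-3 - 5)*(5/4 + 5) + (6 + 0)) = 8*(-8*25/4 + 6) = 8*(-50 + 6) = 8*(-44) = -352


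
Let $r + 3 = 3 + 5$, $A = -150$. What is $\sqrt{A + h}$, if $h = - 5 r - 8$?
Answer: $i \sqrt{183} \approx 13.528 i$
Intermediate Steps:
$r = 5$ ($r = -3 + \left(3 + 5\right) = -3 + 8 = 5$)
$h = -33$ ($h = \left(-5\right) 5 - 8 = -25 - 8 = -33$)
$\sqrt{A + h} = \sqrt{-150 - 33} = \sqrt{-183} = i \sqrt{183}$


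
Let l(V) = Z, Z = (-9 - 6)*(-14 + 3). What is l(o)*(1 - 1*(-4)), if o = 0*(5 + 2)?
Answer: 825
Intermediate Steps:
o = 0 (o = 0*7 = 0)
Z = 165 (Z = -15*(-11) = 165)
l(V) = 165
l(o)*(1 - 1*(-4)) = 165*(1 - 1*(-4)) = 165*(1 + 4) = 165*5 = 825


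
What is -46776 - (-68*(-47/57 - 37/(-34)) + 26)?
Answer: -2666692/57 ≈ -46784.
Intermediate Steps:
-46776 - (-68*(-47/57 - 37/(-34)) + 26) = -46776 - (-68*(-47*1/57 - 37*(-1/34)) + 26) = -46776 - (-68*(-47/57 + 37/34) + 26) = -46776 - (-68*511/1938 + 26) = -46776 - (-1022/57 + 26) = -46776 - 1*460/57 = -46776 - 460/57 = -2666692/57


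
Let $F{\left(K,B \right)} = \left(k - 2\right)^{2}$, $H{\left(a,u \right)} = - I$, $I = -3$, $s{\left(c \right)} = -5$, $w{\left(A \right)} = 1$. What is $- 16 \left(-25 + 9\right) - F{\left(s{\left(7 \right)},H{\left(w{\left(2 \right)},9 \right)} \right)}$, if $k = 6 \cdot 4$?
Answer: $-228$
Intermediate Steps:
$k = 24$
$H{\left(a,u \right)} = 3$ ($H{\left(a,u \right)} = \left(-1\right) \left(-3\right) = 3$)
$F{\left(K,B \right)} = 484$ ($F{\left(K,B \right)} = \left(24 - 2\right)^{2} = 22^{2} = 484$)
$- 16 \left(-25 + 9\right) - F{\left(s{\left(7 \right)},H{\left(w{\left(2 \right)},9 \right)} \right)} = - 16 \left(-25 + 9\right) - 484 = \left(-16\right) \left(-16\right) - 484 = 256 - 484 = -228$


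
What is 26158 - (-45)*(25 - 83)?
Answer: 23548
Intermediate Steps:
26158 - (-45)*(25 - 83) = 26158 - (-45)*(-58) = 26158 - 1*2610 = 26158 - 2610 = 23548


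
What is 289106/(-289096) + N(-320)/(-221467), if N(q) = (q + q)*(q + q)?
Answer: -91220580051/32012611916 ≈ -2.8495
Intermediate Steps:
N(q) = 4*q² (N(q) = (2*q)*(2*q) = 4*q²)
289106/(-289096) + N(-320)/(-221467) = 289106/(-289096) + (4*(-320)²)/(-221467) = 289106*(-1/289096) + (4*102400)*(-1/221467) = -144553/144548 + 409600*(-1/221467) = -144553/144548 - 409600/221467 = -91220580051/32012611916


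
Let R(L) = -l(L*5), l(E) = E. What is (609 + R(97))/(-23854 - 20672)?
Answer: -62/22263 ≈ -0.0027849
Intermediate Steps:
R(L) = -5*L (R(L) = -L*5 = -5*L)
(609 + R(97))/(-23854 - 20672) = (609 - 5*97)/(-23854 - 20672) = (609 - 485)/(-44526) = 124*(-1/44526) = -62/22263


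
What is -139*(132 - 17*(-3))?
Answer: -25437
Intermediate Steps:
-139*(132 - 17*(-3)) = -139*(132 + 51) = -139*183 = -25437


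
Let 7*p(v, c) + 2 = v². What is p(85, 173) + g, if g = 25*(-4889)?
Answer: -848352/7 ≈ -1.2119e+5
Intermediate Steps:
g = -122225
p(v, c) = -2/7 + v²/7
p(85, 173) + g = (-2/7 + (⅐)*85²) - 122225 = (-2/7 + (⅐)*7225) - 122225 = (-2/7 + 7225/7) - 122225 = 7223/7 - 122225 = -848352/7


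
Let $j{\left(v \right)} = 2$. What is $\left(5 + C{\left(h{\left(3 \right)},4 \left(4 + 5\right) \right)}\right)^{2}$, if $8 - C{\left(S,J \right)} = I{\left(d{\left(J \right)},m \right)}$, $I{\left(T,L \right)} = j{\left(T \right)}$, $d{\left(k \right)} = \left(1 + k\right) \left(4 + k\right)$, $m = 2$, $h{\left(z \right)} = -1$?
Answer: $121$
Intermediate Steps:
$I{\left(T,L \right)} = 2$
$C{\left(S,J \right)} = 6$ ($C{\left(S,J \right)} = 8 - 2 = 6$)
$\left(5 + C{\left(h{\left(3 \right)},4 \left(4 + 5\right) \right)}\right)^{2} = \left(5 + 6\right)^{2} = 11^{2} = 121$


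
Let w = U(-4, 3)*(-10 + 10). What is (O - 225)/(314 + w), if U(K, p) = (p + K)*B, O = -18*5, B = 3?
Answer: -315/314 ≈ -1.0032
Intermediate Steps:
O = -90
U(K, p) = 3*K + 3*p (U(K, p) = (p + K)*3 = (K + p)*3 = 3*K + 3*p)
w = 0 (w = (3*(-4) + 3*3)*(-10 + 10) = (-12 + 9)*0 = -3*0 = 0)
(O - 225)/(314 + w) = (-90 - 225)/(314 + 0) = -315/314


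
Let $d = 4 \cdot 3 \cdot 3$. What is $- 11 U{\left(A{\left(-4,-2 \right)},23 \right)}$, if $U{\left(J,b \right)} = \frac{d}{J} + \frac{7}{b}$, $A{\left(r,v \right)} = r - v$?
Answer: $\frac{4477}{23} \approx 194.65$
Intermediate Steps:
$d = 36$ ($d = 12 \cdot 3 = 36$)
$U{\left(J,b \right)} = \frac{7}{b} + \frac{36}{J}$ ($U{\left(J,b \right)} = \frac{36}{J} + \frac{7}{b} = \frac{7}{b} + \frac{36}{J}$)
$- 11 U{\left(A{\left(-4,-2 \right)},23 \right)} = - 11 \left(\frac{7}{23} + \frac{36}{-4 - -2}\right) = - 11 \left(7 \cdot \frac{1}{23} + \frac{36}{-4 + 2}\right) = - 11 \left(\frac{7}{23} + \frac{36}{-2}\right) = - 11 \left(\frac{7}{23} + 36 \left(- \frac{1}{2}\right)\right) = - 11 \left(\frac{7}{23} - 18\right) = \left(-11\right) \left(- \frac{407}{23}\right) = \frac{4477}{23}$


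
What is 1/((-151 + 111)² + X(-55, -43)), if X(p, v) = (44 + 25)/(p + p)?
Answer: 110/175931 ≈ 0.00062525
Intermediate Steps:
X(p, v) = 69/(2*p) (X(p, v) = 69/((2*p)) = 69*(1/(2*p)) = 69/(2*p))
1/((-151 + 111)² + X(-55, -43)) = 1/((-151 + 111)² + (69/2)/(-55)) = 1/((-40)² + (69/2)*(-1/55)) = 1/(1600 - 69/110) = 1/(175931/110) = 110/175931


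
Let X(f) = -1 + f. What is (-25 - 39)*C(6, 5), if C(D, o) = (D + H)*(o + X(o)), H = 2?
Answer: -4608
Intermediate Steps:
C(D, o) = (-1 + 2*o)*(2 + D) (C(D, o) = (D + 2)*(o + (-1 + o)) = (2 + D)*(-1 + 2*o) = (-1 + 2*o)*(2 + D))
(-25 - 39)*C(6, 5) = (-25 - 39)*(-2 - 1*6 + 4*5 + 2*6*5) = -64*(-2 - 6 + 20 + 60) = -64*72 = -4608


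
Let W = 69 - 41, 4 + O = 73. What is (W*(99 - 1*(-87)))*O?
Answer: 359352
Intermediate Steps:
O = 69 (O = -4 + 73 = 69)
W = 28
(W*(99 - 1*(-87)))*O = (28*(99 - 1*(-87)))*69 = (28*(99 + 87))*69 = (28*186)*69 = 5208*69 = 359352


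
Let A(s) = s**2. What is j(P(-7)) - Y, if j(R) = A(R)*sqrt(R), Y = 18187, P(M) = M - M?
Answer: -18187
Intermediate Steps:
P(M) = 0
j(R) = R**(5/2) (j(R) = R**2*sqrt(R) = R**(5/2))
j(P(-7)) - Y = 0**(5/2) - 1*18187 = 0 - 18187 = -18187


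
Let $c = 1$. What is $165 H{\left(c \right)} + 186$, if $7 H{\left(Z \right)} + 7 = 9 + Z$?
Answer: $\frac{1797}{7} \approx 256.71$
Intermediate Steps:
$H{\left(Z \right)} = \frac{2}{7} + \frac{Z}{7}$ ($H{\left(Z \right)} = -1 + \frac{9 + Z}{7} = -1 + \left(\frac{9}{7} + \frac{Z}{7}\right) = \frac{2}{7} + \frac{Z}{7}$)
$165 H{\left(c \right)} + 186 = 165 \left(\frac{2}{7} + \frac{1}{7} \cdot 1\right) + 186 = 165 \left(\frac{2}{7} + \frac{1}{7}\right) + 186 = 165 \cdot \frac{3}{7} + 186 = \frac{495}{7} + 186 = \frac{1797}{7}$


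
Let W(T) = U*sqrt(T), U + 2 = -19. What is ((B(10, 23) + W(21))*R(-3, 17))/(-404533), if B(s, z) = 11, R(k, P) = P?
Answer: -187/404533 + 357*sqrt(21)/404533 ≈ 0.0035819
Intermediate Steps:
U = -21 (U = -2 - 19 = -21)
W(T) = -21*sqrt(T)
((B(10, 23) + W(21))*R(-3, 17))/(-404533) = ((11 - 21*sqrt(21))*17)/(-404533) = (187 - 357*sqrt(21))*(-1/404533) = -187/404533 + 357*sqrt(21)/404533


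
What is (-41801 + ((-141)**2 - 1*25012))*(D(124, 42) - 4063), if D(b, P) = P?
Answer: 188713572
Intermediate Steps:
(-41801 + ((-141)**2 - 1*25012))*(D(124, 42) - 4063) = (-41801 + ((-141)**2 - 1*25012))*(42 - 4063) = (-41801 + (19881 - 25012))*(-4021) = (-41801 - 5131)*(-4021) = -46932*(-4021) = 188713572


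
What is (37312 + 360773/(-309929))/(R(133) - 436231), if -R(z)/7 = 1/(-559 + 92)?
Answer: -1080050521005/12627739117846 ≈ -0.085530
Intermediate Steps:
R(z) = 7/467 (R(z) = -7/(-559 + 92) = -7/(-467) = -7*(-1/467) = 7/467)
(37312 + 360773/(-309929))/(R(133) - 436231) = (37312 + 360773/(-309929))/(7/467 - 436231) = (37312 + 360773*(-1/309929))/(-203719870/467) = (37312 - 360773/309929)*(-467/203719870) = (11563710075/309929)*(-467/203719870) = -1080050521005/12627739117846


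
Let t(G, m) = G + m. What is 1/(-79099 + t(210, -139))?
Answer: -1/79028 ≈ -1.2654e-5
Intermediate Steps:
1/(-79099 + t(210, -139)) = 1/(-79099 + (210 - 139)) = 1/(-79099 + 71) = 1/(-79028) = -1/79028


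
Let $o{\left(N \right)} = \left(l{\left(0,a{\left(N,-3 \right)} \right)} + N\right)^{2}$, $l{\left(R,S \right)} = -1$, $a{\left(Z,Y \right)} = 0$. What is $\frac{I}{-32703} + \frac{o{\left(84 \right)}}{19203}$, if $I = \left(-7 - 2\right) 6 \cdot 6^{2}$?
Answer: $\frac{87540533}{209331903} \approx 0.41819$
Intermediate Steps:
$o{\left(N \right)} = \left(-1 + N\right)^{2}$
$I = -1944$ ($I = \left(-7 - 2\right) 6 \cdot 36 = \left(-9\right) 6 \cdot 36 = \left(-54\right) 36 = -1944$)
$\frac{I}{-32703} + \frac{o{\left(84 \right)}}{19203} = - \frac{1944}{-32703} + \frac{\left(-1 + 84\right)^{2}}{19203} = \left(-1944\right) \left(- \frac{1}{32703}\right) + 83^{2} \cdot \frac{1}{19203} = \frac{648}{10901} + 6889 \cdot \frac{1}{19203} = \frac{648}{10901} + \frac{6889}{19203} = \frac{87540533}{209331903}$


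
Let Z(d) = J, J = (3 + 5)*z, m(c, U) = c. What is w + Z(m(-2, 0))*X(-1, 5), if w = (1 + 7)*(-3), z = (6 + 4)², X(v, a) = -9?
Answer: -7224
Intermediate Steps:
z = 100 (z = 10² = 100)
w = -24 (w = 8*(-3) = -24)
J = 800 (J = (3 + 5)*100 = 8*100 = 800)
Z(d) = 800
w + Z(m(-2, 0))*X(-1, 5) = -24 + 800*(-9) = -24 - 7200 = -7224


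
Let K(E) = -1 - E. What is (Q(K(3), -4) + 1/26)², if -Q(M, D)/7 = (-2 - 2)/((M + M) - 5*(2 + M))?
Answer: 133225/676 ≈ 197.08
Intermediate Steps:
Q(M, D) = 28/(-10 - 3*M) (Q(M, D) = -7*(-2 - 2)/((M + M) - 5*(2 + M)) = -(-28)/(2*M + (-10 - 5*M)) = -(-28)/(-10 - 3*M) = 28/(-10 - 3*M))
(Q(K(3), -4) + 1/26)² = (-28/(10 + 3*(-1 - 1*3)) + 1/26)² = (-28/(10 + 3*(-1 - 3)) + 1/26)² = (-28/(10 + 3*(-4)) + 1/26)² = (-28/(10 - 12) + 1/26)² = (-28/(-2) + 1/26)² = (-28*(-½) + 1/26)² = (14 + 1/26)² = (365/26)² = 133225/676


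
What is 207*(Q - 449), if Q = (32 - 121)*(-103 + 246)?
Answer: -2727432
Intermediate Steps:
Q = -12727 (Q = -89*143 = -12727)
207*(Q - 449) = 207*(-12727 - 449) = 207*(-13176) = -2727432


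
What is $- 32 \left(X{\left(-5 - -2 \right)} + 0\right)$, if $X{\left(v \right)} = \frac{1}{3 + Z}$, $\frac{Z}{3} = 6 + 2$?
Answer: $- \frac{32}{27} \approx -1.1852$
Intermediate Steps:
$Z = 24$ ($Z = 3 \left(6 + 2\right) = 3 \cdot 8 = 24$)
$X{\left(v \right)} = \frac{1}{27}$ ($X{\left(v \right)} = \frac{1}{3 + 24} = \frac{1}{27}$)
$- 32 \left(X{\left(-5 - -2 \right)} + 0\right) = - 32 \left(\frac{1}{27} + 0\right) = \left(-32\right) \frac{1}{27} = - \frac{32}{27}$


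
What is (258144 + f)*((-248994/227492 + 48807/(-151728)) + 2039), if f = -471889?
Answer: -43198042085972095/99186512 ≈ -4.3552e+8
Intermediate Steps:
(258144 + f)*((-248994/227492 + 48807/(-151728)) + 2039) = (258144 - 471889)*((-248994/227492 + 48807/(-151728)) + 2039) = -213745*((-248994*1/227492 + 48807*(-1/151728)) + 2039) = -213745*((-124497/113746 - 561/1744) + 2039) = -213745*(-140467137/99186512 + 2039) = -213745*202100830831/99186512 = -43198042085972095/99186512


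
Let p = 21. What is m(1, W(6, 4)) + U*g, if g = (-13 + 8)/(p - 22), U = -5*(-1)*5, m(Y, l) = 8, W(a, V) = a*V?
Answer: 133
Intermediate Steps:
W(a, V) = V*a
U = 25 (U = 5*5 = 25)
g = 5 (g = (-13 + 8)/(21 - 22) = -5/(-1) = -5*(-1) = 5)
m(1, W(6, 4)) + U*g = 8 + 25*5 = 8 + 125 = 133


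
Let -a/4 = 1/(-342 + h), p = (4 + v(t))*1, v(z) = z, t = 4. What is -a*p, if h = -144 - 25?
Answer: -32/511 ≈ -0.062622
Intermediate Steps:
h = -169
p = 8 (p = (4 + 4)*1 = 8*1 = 8)
a = 4/511 (a = -4/(-342 - 169) = -4/(-511) = -4*(-1/511) = 4/511 ≈ 0.0078278)
-a*p = -4*8/511 = -1*32/511 = -32/511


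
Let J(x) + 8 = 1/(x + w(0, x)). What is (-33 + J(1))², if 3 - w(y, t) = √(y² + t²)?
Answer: 14884/9 ≈ 1653.8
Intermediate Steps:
w(y, t) = 3 - √(t² + y²) (w(y, t) = 3 - √(y² + t²) = 3 - √(t² + y²))
J(x) = -8 + 1/(3 + x - √(x²)) (J(x) = -8 + 1/(x + (3 - √(x² + 0²))) = -8 + 1/(x + (3 - √(x² + 0))) = -8 + 1/(x + (3 - √(x²))) = -8 + 1/(3 + x - √(x²)))
(-33 + J(1))² = (-33 + (-23 - 8*1 + 8*√(1²))/(3 + 1 - √(1²)))² = (-33 + (-23 - 8 + 8*√1)/(3 + 1 - √1))² = (-33 + (-23 - 8 + 8*1)/(3 + 1 - 1*1))² = (-33 + (-23 - 8 + 8)/(3 + 1 - 1))² = (-33 - 23/3)² = (-122/3)² = 14884/9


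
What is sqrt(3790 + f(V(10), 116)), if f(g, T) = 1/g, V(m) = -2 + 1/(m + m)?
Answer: sqrt(5763810)/39 ≈ 61.559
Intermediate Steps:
V(m) = -2 + 1/(2*m)
sqrt(3790 + f(V(10), 116)) = sqrt(3790 + 1/(-2 + (1/2)/10)) = sqrt(3790 + 1/(-2 + (1/2)*(1/10))) = sqrt(3790 + 1/(-2 + 1/20)) = sqrt(3790 + 1/(-39/20)) = sqrt(3790 - 20/39) = sqrt(147790/39) = sqrt(5763810)/39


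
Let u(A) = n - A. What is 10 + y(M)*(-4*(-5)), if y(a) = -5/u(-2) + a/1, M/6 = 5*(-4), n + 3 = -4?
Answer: -2370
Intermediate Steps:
n = -7 (n = -3 - 4 = -7)
M = -120 (M = 6*(5*(-4)) = 6*(-20) = -120)
u(A) = -7 - A
y(a) = 1 + a (y(a) = -5/(-7 - 1*(-2)) + a/1 = -5/(-7 + 2) + a*1 = -5/(-5) + a = -5*(-⅕) + a = 1 + a)
10 + y(M)*(-4*(-5)) = 10 + (1 - 120)*(-4*(-5)) = 10 - 119*20 = 10 - 2380 = -2370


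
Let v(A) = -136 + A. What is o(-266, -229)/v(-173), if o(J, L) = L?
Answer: 229/309 ≈ 0.74110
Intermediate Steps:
o(-266, -229)/v(-173) = -229/(-136 - 173) = -229/(-309) = -229*(-1/309) = 229/309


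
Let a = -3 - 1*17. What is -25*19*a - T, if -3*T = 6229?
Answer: 34729/3 ≈ 11576.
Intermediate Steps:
T = -6229/3 (T = -1/3*6229 = -6229/3 ≈ -2076.3)
a = -20 (a = -3 - 17 = -20)
-25*19*a - T = -25*19*(-20) - 1*(-6229/3) = -475*(-20) + 6229/3 = -1*(-9500) + 6229/3 = 9500 + 6229/3 = 34729/3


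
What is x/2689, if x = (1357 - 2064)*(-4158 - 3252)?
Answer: 5238870/2689 ≈ 1948.3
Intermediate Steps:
x = 5238870 (x = -707*(-7410) = 5238870)
x/2689 = 5238870/2689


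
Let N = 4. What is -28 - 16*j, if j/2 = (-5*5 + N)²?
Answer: -14140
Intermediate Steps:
j = 882 (j = 2*(-5*5 + 4)² = 2*(-25 + 4)² = 2*(-21)² = 2*441 = 882)
-28 - 16*j = -28 - 16*882 = -28 - 14112 = -14140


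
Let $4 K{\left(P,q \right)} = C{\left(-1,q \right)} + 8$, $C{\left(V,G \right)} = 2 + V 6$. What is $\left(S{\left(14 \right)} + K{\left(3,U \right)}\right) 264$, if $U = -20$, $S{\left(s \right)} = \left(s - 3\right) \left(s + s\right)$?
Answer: $81576$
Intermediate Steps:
$S{\left(s \right)} = 2 s \left(-3 + s\right)$ ($S{\left(s \right)} = \left(-3 + s\right) 2 s = 2 s \left(-3 + s\right)$)
$C{\left(V,G \right)} = 2 + 6 V$
$K{\left(P,q \right)} = 1$ ($K{\left(P,q \right)} = \frac{\left(2 + 6 \left(-1\right)\right) + 8}{4} = \frac{\left(2 - 6\right) + 8}{4} = \frac{-4 + 8}{4} = \frac{1}{4} \cdot 4 = 1$)
$\left(S{\left(14 \right)} + K{\left(3,U \right)}\right) 264 = \left(2 \cdot 14 \left(-3 + 14\right) + 1\right) 264 = \left(2 \cdot 14 \cdot 11 + 1\right) 264 = \left(308 + 1\right) 264 = 309 \cdot 264 = 81576$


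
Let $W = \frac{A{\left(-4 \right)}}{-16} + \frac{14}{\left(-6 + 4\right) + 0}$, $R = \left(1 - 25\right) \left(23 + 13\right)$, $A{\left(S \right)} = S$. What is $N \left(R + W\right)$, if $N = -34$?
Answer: $\frac{59211}{2} \approx 29606.0$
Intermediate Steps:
$R = -864$ ($R = \left(-24\right) 36 = -864$)
$W = - \frac{27}{4}$ ($W = - \frac{4}{-16} + \frac{14}{\left(-6 + 4\right) + 0} = \left(-4\right) \left(- \frac{1}{16}\right) + \frac{14}{-2 + 0} = \frac{1}{4} + \frac{14}{-2} = \frac{1}{4} + 14 \left(- \frac{1}{2}\right) = \frac{1}{4} - 7 = - \frac{27}{4} \approx -6.75$)
$N \left(R + W\right) = - 34 \left(-864 - \frac{27}{4}\right) = \left(-34\right) \left(- \frac{3483}{4}\right) = \frac{59211}{2}$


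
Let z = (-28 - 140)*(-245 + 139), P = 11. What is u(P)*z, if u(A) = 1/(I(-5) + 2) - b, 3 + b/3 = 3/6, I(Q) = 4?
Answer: 136528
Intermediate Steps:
b = -15/2 (b = -9 + 3*(3/6) = -9 + 3*(3*(⅙)) = -9 + 3*(½) = -9 + 3/2 = -15/2 ≈ -7.5000)
u(A) = 23/3 (u(A) = 1/(4 + 2) - 1*(-15/2) = 1/6 + 15/2 = ⅙ + 15/2 = 23/3)
z = 17808 (z = -168*(-106) = 17808)
u(P)*z = (23/3)*17808 = 136528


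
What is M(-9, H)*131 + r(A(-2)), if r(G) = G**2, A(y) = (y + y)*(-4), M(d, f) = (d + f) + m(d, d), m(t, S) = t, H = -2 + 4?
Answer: -1840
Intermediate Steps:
H = 2
M(d, f) = f + 2*d (M(d, f) = (d + f) + d = f + 2*d)
A(y) = -8*y (A(y) = (2*y)*(-4) = -8*y)
M(-9, H)*131 + r(A(-2)) = (2 + 2*(-9))*131 + (-8*(-2))**2 = (2 - 18)*131 + 16**2 = -16*131 + 256 = -2096 + 256 = -1840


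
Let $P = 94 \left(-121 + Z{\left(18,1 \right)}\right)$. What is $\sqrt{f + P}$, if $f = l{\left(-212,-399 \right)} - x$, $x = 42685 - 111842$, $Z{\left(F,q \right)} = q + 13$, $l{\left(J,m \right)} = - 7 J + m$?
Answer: $2 \sqrt{15046} \approx 245.32$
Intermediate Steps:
$l{\left(J,m \right)} = m - 7 J$
$Z{\left(F,q \right)} = 13 + q$
$x = -69157$ ($x = 42685 - 111842 = -69157$)
$P = -10058$ ($P = 94 \left(-121 + \left(13 + 1\right)\right) = 94 \left(-121 + 14\right) = 94 \left(-107\right) = -10058$)
$f = 70242$ ($f = \left(-399 - -1484\right) - -69157 = \left(-399 + 1484\right) + 69157 = 1085 + 69157 = 70242$)
$\sqrt{f + P} = \sqrt{70242 - 10058} = \sqrt{60184} = 2 \sqrt{15046}$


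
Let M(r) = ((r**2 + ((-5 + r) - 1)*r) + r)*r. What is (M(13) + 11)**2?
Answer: 12673600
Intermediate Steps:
M(r) = r*(r + r**2 + r*(-6 + r)) (M(r) = ((r**2 + (-6 + r)*r) + r)*r = ((r**2 + r*(-6 + r)) + r)*r = (r + r**2 + r*(-6 + r))*r = r*(r + r**2 + r*(-6 + r)))
(M(13) + 11)**2 = (13**2*(-5 + 2*13) + 11)**2 = (169*(-5 + 26) + 11)**2 = (169*21 + 11)**2 = (3549 + 11)**2 = 3560**2 = 12673600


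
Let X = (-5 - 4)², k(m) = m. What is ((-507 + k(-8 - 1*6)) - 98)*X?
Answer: -50139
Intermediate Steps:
X = 81 (X = (-9)² = 81)
((-507 + k(-8 - 1*6)) - 98)*X = ((-507 + (-8 - 1*6)) - 98)*81 = ((-507 + (-8 - 6)) - 98)*81 = ((-507 - 14) - 98)*81 = (-521 - 98)*81 = -619*81 = -50139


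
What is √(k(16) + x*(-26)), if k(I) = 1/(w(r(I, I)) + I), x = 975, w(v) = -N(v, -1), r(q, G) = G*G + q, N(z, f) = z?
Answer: I*√6489601/16 ≈ 159.22*I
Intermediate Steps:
r(q, G) = q + G² (r(q, G) = G² + q = q + G²)
w(v) = -v
k(I) = -1/I² (k(I) = 1/(-(I + I²) + I) = 1/((-I - I²) + I) = 1/(-I²) = -1/I²)
√(k(16) + x*(-26)) = √(-1/16² + 975*(-26)) = √(-1*1/256 - 25350) = √(-1/256 - 25350) = √(-6489601/256) = I*√6489601/16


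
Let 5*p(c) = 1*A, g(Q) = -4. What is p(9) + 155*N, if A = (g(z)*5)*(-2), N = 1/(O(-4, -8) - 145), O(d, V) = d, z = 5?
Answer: 1037/149 ≈ 6.9597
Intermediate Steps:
N = -1/149 (N = 1/(-4 - 145) = 1/(-149) = -1/149 ≈ -0.0067114)
A = 40 (A = -4*5*(-2) = -20*(-2) = 40)
p(c) = 8 (p(c) = (1*40)/5 = (1/5)*40 = 8)
p(9) + 155*N = 8 + 155*(-1/149) = 8 - 155/149 = 1037/149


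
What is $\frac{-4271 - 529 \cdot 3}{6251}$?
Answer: $- \frac{5858}{6251} \approx -0.93713$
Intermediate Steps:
$\frac{-4271 - 529 \cdot 3}{6251} = \left(-4271 - 1587\right) \frac{1}{6251} = \left(-5858\right) \frac{1}{6251} = - \frac{5858}{6251}$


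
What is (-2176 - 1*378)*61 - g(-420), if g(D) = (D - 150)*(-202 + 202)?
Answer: -155794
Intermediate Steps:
g(D) = 0 (g(D) = (-150 + D)*0 = 0)
(-2176 - 1*378)*61 - g(-420) = (-2176 - 1*378)*61 - 1*0 = (-2176 - 378)*61 + 0 = -2554*61 + 0 = -155794 + 0 = -155794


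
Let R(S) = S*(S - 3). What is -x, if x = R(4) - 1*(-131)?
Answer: -135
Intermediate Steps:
R(S) = S*(-3 + S)
x = 135 (x = 4*(-3 + 4) - 1*(-131) = 4*1 + 131 = 4 + 131 = 135)
-x = -1*135 = -135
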